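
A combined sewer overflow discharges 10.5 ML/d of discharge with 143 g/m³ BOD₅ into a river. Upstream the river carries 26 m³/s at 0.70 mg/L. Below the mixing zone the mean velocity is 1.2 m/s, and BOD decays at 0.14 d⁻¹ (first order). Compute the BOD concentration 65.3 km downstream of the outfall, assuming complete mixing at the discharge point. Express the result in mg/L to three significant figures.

10.5 ML/d = 0.1215 m³/s.
After complete mixing, C₀ = (0.1215·143 + 26·0.7) / 26.12 = 1.362 mg/L.
Travel time t = 6.53e+04 m / 1.2 m/s = 5.442e+04 s = 0.6298 d.
C = 1.362·exp(−0.14·0.6298) = 1.362·0.9156 = 1.247 mg/L.

1.25 mg/L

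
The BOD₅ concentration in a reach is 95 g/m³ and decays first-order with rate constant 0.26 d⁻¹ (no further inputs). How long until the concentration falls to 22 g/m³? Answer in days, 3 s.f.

t = ln(C₀/C)/k = ln(95/22)/0.26 = 1.463/0.26 = 5.626 d.

5.63 d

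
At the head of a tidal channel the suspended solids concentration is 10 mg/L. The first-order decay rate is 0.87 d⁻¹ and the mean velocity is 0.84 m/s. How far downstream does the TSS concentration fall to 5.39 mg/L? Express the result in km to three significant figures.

From C = C₀·e^(−kt), t = ln(C₀/C)/k = ln(10/5.39)/0.87 = 0.618/0.87 = 0.7104 d.
Distance = v·t = 0.84 m/s × 6.138e+04 s = 5.156e+04 m = 51.56 km.

51.6 km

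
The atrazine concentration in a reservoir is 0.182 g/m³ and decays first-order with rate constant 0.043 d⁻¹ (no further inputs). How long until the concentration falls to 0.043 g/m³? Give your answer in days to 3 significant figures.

33.6 d

t = ln(C₀/C)/k = ln(0.182/0.043)/0.043 = 1.443/0.043 = 33.55 d.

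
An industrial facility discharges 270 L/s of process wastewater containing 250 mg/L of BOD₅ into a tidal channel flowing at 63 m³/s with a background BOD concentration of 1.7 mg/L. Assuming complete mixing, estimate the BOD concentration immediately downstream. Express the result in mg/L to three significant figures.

2.76 mg/L

270 L/s = 0.27 m³/s.
Conservation of mass across the mixing zone: C = (0.27·250 + 63·1.7) / (0.27 + 63) = 174.6/63.27 = 2.76 mg/L.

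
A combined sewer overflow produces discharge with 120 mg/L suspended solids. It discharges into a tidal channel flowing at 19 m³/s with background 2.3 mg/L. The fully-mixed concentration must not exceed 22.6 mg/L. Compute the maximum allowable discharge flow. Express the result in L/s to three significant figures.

3960 L/s

Mass balance at complete mixing: C_std·(Q_w + Q_r) = Q_w·C_e + Q_r·C_b.
Rearranging, Q_w = Q_r·(C_std − C_b)/(C_e − C_std) = 19·(22.6 − 2.3) / (120 − 22.6) = 3.96 m³/s.
= 3960 L/s.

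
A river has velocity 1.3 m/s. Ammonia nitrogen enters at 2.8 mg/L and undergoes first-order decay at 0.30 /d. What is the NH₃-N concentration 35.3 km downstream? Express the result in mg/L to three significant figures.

2.55 mg/L

Travel time t = 35.3 km / 1.3 m/s = 3.53e+04/1.3 = 2.715e+04 s = 0.3143 d.
First-order decay: C = 2.8·exp(−0.30·0.3143) = 2.8·0.91 = 2.548 mg/L.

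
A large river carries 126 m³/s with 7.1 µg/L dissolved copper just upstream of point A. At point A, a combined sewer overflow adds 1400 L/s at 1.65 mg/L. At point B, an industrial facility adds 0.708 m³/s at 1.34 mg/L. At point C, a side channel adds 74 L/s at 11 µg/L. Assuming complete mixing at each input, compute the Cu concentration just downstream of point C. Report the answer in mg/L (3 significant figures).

0.0324 mg/L

7.1 µg/L = 0.0071 mg/L.
1400 L/s = 1.4 m³/s.
After input A: C = (126·0.0071 + 1.4·1.65) / 127.4 = 0.02515 mg/L.
After input B: C = (127.4·0.02515 + 0.708·1.34) / 128.1 = 0.03242 mg/L.
74 L/s = 0.074 m³/s.
11 µg/L = 0.011 mg/L.
After input C: C = (128.1·0.03242 + 0.074·0.011) / 128.2 = 0.03241 mg/L.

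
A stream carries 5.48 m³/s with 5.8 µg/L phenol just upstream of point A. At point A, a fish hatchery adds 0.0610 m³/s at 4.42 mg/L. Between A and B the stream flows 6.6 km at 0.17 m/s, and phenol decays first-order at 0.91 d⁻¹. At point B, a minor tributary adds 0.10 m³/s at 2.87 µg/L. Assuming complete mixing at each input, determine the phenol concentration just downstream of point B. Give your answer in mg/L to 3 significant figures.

0.0355 mg/L

5.8 µg/L = 0.0058 mg/L.
After input A: C = (5.48·0.0058 + 0.061·4.42) / 5.541 = 0.0544 mg/L.
Over the 6.6 km reach to input B (t = 3.882e+04 s = 0.4493 d), decay gives C = 0.0544·exp(−0.91·0.4493) = 0.03614 mg/L.
2.87 µg/L = 0.00287 mg/L.
After input B: C = (5.541·0.03614 + 0.1·0.00287) / 5.641 = 0.03555 mg/L.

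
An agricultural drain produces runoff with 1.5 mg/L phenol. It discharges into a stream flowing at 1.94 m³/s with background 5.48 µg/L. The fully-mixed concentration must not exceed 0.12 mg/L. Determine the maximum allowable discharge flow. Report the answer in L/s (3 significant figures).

161 L/s

5.48 µg/L = 0.00548 mg/L.
Mass balance at complete mixing: C_std·(Q_w + Q_r) = Q_w·C_e + Q_r·C_b.
Rearranging, Q_w = Q_r·(C_std − C_b)/(C_e − C_std) = 1.94·(0.12 − 0.00548) / (1.5 − 0.12) = 0.161 m³/s.
= 161 L/s.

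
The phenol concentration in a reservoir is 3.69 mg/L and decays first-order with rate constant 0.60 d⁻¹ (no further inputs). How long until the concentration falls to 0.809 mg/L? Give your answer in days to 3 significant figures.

2.53 d

t = ln(C₀/C)/k = ln(3.69/0.809)/0.60 = 1.518/0.60 = 2.529 d.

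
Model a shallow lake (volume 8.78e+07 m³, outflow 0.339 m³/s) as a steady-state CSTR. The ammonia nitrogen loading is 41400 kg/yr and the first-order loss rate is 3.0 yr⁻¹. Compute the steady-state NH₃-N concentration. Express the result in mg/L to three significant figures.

0.151 mg/L

Outflow Q = 0.339 m³/s × 3.156e+07 s/yr = 1.07e+07 m³/yr.
Steady-state CSTR mass balance: W = Q·C + k·V·C, so C = W/(Q + kV).
Q + kV = 1.07e+07 + 3.0·8.78e+07 = 2.741e+08 m³/yr.
C = 41400/2.741e+08 = 0.000151 kg/m³ = 0.151 mg/L.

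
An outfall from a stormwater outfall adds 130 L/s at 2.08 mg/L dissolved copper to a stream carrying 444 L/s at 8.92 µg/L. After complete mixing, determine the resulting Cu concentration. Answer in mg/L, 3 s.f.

130 L/s = 0.13 m³/s.
444 L/s = 0.444 m³/s.
8.92 µg/L = 0.00892 mg/L.
By mass balance at complete mixing, C = (0.13·2.08 + 0.444·0.00892) / (0.13 + 0.444) = 0.2744/0.574 = 0.478 mg/L.

0.478 mg/L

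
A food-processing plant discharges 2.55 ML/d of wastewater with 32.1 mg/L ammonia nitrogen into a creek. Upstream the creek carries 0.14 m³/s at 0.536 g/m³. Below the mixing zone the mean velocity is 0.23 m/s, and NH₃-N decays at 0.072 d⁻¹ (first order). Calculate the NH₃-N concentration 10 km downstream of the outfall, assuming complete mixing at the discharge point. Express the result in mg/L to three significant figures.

5.82 mg/L

2.55 ML/d = 0.02951 m³/s.
After complete mixing, C₀ = (0.02951·32.1 + 0.14·0.536) / 0.1695 = 6.032 mg/L.
Travel time t = 1e+04 m / 0.23 m/s = 4.348e+04 s = 0.5032 d.
C = 6.032·exp(−0.072·0.5032) = 6.032·0.9644 = 5.817 mg/L.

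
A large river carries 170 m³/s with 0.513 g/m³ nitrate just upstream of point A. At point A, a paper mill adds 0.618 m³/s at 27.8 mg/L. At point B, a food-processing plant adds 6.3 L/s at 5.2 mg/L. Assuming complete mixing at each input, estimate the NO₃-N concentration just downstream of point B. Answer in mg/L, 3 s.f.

After input A: C = (170·0.513 + 0.618·27.8) / 170.6 = 0.6118 mg/L.
6.3 L/s = 0.0063 m³/s.
After input B: C = (170.6·0.6118 + 0.0063·5.2) / 170.6 = 0.612 mg/L.

0.612 mg/L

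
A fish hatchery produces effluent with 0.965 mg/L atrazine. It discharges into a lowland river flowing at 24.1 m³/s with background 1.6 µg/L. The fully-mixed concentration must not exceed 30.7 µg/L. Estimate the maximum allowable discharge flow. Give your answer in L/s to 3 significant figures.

1.6 µg/L = 0.0016 mg/L.
30.7 µg/L = 0.0307 mg/L.
Mass balance at complete mixing: C_std·(Q_w + Q_r) = Q_w·C_e + Q_r·C_b.
Rearranging, Q_w = Q_r·(C_std − C_b)/(C_e − C_std) = 24.1·(0.0307 − 0.0016) / (0.965 − 0.0307) = 0.7506 m³/s.
= 750.6 L/s.

751 L/s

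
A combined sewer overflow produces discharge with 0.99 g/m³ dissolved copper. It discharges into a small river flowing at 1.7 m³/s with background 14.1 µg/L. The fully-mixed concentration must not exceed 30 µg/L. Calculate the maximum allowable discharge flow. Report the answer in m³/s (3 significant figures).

14.1 µg/L = 0.0141 mg/L.
30 µg/L = 0.03 mg/L.
Mass balance at complete mixing: C_std·(Q_w + Q_r) = Q_w·C_e + Q_r·C_b.
Rearranging, Q_w = Q_r·(C_std − C_b)/(C_e − C_std) = 1.7·(0.03 − 0.0141) / (0.99 − 0.03) = 0.02816 m³/s.

0.0282 m³/s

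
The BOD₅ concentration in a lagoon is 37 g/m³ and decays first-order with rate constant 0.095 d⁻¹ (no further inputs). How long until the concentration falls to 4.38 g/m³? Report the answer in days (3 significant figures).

22.5 d

t = ln(C₀/C)/k = ln(37/4.38)/0.095 = 2.134/0.095 = 22.46 d.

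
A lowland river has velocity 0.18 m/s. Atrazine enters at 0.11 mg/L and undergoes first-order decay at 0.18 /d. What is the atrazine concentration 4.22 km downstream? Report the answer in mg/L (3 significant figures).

Travel time t = 4.22 km / 0.18 m/s = 4220/0.18 = 2.344e+04 s = 0.2713 d.
First-order decay: C = 0.11·exp(−0.18·0.2713) = 0.11·0.9523 = 0.1048 mg/L.

0.105 mg/L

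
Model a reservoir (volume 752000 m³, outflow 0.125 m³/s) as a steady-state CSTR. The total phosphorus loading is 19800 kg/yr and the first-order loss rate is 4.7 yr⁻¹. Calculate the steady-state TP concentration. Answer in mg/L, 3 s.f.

Outflow Q = 0.125 m³/s × 3.156e+07 s/yr = 3.945e+06 m³/yr.
Steady-state CSTR mass balance: W = Q·C + k·V·C, so C = W/(Q + kV).
Q + kV = 3.945e+06 + 4.7·752000 = 7.479e+06 m³/yr.
C = 19800/7.479e+06 = 0.002647 kg/m³ = 2.647 mg/L.

2.65 mg/L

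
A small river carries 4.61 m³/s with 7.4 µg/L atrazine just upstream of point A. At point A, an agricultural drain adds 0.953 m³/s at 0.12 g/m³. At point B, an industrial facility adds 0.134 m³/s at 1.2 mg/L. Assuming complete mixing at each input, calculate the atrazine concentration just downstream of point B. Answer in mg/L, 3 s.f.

0.0543 mg/L

7.4 µg/L = 0.0074 mg/L.
After input A: C = (4.61·0.0074 + 0.953·0.12) / 5.563 = 0.02669 mg/L.
After input B: C = (5.563·0.02669 + 0.134·1.2) / 5.697 = 0.05429 mg/L.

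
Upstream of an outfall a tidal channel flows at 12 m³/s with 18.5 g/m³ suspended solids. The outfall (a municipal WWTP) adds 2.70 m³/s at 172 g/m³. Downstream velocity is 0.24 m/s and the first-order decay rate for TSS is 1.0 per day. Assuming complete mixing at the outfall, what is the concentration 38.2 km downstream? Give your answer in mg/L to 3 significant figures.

7.40 mg/L

After complete mixing, C₀ = (2.7·172 + 12·18.5) / 14.7 = 46.69 mg/L.
Travel time t = 3.82e+04 m / 0.24 m/s = 1.592e+05 s = 1.842 d.
C = 46.69·exp(−1.0·1.842) = 46.69·0.1585 = 7.399 mg/L.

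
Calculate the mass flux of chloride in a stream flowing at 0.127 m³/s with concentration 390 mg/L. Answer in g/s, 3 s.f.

49.5 g/s

Mass flux = Q·C = 0.127 m³/s × 390 g/m³ = 49.53 g/s.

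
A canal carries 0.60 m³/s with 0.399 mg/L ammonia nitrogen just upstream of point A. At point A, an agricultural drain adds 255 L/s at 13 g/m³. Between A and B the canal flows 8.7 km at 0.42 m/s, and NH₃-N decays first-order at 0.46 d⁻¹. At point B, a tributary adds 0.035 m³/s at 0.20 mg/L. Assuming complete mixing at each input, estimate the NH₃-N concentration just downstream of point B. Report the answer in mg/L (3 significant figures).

3.58 mg/L

255 L/s = 0.255 m³/s.
After input A: C = (0.6·0.399 + 0.255·13) / 0.855 = 4.157 mg/L.
Over the 8.7 km reach to input B (t = 2.071e+04 s = 0.2397 d), decay gives C = 4.157·exp(−0.46·0.2397) = 3.723 mg/L.
After input B: C = (0.855·3.723 + 0.035·0.2) / 0.89 = 3.585 mg/L.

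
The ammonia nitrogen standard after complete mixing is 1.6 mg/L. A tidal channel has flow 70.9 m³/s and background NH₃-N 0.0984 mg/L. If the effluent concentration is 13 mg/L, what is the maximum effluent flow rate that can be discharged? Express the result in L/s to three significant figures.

Mass balance at complete mixing: C_std·(Q_w + Q_r) = Q_w·C_e + Q_r·C_b.
Rearranging, Q_w = Q_r·(C_std − C_b)/(C_e − C_std) = 70.9·(1.6 − 0.0984) / (13 − 1.6) = 9.339 m³/s.
= 9339 L/s.

9340 L/s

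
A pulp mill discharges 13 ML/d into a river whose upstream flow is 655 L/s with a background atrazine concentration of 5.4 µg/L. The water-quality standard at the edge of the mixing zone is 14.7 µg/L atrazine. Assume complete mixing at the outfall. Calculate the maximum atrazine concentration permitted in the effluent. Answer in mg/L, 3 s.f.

13 ML/d = 0.1505 m³/s.
655 L/s = 0.655 m³/s.
5.4 µg/L = 0.0054 mg/L.
14.7 µg/L = 0.0147 mg/L.
Mass balance: 0.0147·0.8055 = 0.1505·Cₑ + 0.655·0.0054.
Cₑ = (0.01184 − 0.003537) / 0.1505 = 0.05519 mg/L.

0.0552 mg/L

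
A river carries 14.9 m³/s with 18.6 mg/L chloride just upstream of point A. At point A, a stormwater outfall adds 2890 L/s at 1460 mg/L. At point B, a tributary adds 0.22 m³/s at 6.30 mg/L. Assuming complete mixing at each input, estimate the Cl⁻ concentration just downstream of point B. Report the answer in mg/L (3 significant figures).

2890 L/s = 2.89 m³/s.
After input A: C = (14.9·18.6 + 2.89·1460) / 17.79 = 252.8 mg/L.
After input B: C = (17.79·252.8 + 0.22·6.3) / 18.01 = 249.7 mg/L.

250 mg/L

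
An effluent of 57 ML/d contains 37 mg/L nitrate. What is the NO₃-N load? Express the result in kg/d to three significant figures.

2110 kg/d

57 ML/d = 0.6597 m³/s.
Mass flux = Q·C = 0.6597 m³/s × 37 g/m³ = 24.41 g/s.
= 24.41 g/s × 86.4 = 2109 kg/d.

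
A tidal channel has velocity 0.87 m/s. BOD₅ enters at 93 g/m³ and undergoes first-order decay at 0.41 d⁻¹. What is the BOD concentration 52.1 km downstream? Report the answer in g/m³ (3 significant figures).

70.0 g/m³

Travel time t = 52.1 km / 0.87 m/s = 5.21e+04/0.87 = 5.989e+04 s = 0.6931 d.
First-order decay: C = 93·exp(−0.41·0.6931) = 93·0.7526 = 69.99 g/m³.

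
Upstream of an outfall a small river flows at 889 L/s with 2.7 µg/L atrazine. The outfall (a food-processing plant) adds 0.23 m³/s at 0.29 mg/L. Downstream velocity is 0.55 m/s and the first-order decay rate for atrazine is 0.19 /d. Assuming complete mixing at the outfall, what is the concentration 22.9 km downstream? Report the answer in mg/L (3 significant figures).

889 L/s = 0.889 m³/s.
2.7 µg/L = 0.0027 mg/L.
After complete mixing, C₀ = (0.23·0.29 + 0.889·0.0027) / 1.119 = 0.06175 mg/L.
Travel time t = 2.29e+04 m / 0.55 m/s = 4.164e+04 s = 0.4819 d.
C = 0.06175·exp(−0.19·0.4819) = 0.06175·0.9125 = 0.05635 mg/L.

0.0563 mg/L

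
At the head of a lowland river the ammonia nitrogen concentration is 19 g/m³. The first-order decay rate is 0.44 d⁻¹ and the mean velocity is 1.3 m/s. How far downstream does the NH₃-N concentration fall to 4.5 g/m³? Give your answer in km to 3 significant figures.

368 km

From C = C₀·e^(−kt), t = ln(C₀/C)/k = ln(19/4.5)/0.44 = 1.44/0.44 = 3.274 d.
Distance = v·t = 1.3 m/s × 2.828e+05 s = 3.677e+05 m = 367.7 km.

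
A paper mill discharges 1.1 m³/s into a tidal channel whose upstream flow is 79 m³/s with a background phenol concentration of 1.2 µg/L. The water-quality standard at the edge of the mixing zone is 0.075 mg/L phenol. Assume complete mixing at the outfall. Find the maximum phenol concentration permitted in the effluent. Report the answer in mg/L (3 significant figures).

5.38 mg/L

1.2 µg/L = 0.0012 mg/L.
Mass balance: 0.075·80.1 = 1.1·Cₑ + 79·0.0012.
Cₑ = (6.007 − 0.0948) / 1.1 = 5.375 mg/L.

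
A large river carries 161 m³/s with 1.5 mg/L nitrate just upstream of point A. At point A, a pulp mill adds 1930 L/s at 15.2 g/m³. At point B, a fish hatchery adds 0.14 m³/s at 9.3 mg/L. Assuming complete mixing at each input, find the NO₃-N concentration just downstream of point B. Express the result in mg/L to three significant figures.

1930 L/s = 1.93 m³/s.
After input A: C = (161·1.5 + 1.93·15.2) / 162.9 = 1.662 mg/L.
After input B: C = (162.9·1.662 + 0.14·9.3) / 163.1 = 1.669 mg/L.

1.67 mg/L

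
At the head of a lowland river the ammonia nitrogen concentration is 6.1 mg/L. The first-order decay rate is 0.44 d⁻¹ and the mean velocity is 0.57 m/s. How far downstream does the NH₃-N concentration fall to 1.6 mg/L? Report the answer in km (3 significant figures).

From C = C₀·e^(−kt), t = ln(C₀/C)/k = ln(6.1/1.6)/0.44 = 1.338/0.44 = 3.042 d.
Distance = v·t = 0.57 m/s × 2.628e+05 s = 1.498e+05 m = 149.8 km.

150 km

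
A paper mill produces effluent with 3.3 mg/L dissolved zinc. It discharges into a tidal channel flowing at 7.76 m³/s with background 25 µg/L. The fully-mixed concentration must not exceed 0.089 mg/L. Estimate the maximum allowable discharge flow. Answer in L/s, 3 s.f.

155 L/s

25 µg/L = 0.025 mg/L.
Mass balance at complete mixing: C_std·(Q_w + Q_r) = Q_w·C_e + Q_r·C_b.
Rearranging, Q_w = Q_r·(C_std − C_b)/(C_e − C_std) = 7.76·(0.089 − 0.025) / (3.3 − 0.089) = 0.1547 m³/s.
= 154.7 L/s.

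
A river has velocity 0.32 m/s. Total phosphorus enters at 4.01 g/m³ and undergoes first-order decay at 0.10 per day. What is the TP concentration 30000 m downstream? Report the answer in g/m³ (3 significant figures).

3.60 g/m³

Travel time t = 30000 m / 0.32 m/s = 3e+04/0.32 = 9.375e+04 s = 1.085 d.
First-order decay: C = 4.01·exp(−0.10·1.085) = 4.01·0.8972 = 3.598 g/m³.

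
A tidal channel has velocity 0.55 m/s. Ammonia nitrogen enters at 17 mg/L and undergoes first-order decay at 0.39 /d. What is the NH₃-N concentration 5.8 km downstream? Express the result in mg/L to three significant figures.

16.2 mg/L

Travel time t = 5.8 km / 0.55 m/s = 5800/0.55 = 1.055e+04 s = 0.1221 d.
First-order decay: C = 17·exp(−0.39·0.1221) = 17·0.9535 = 16.21 mg/L.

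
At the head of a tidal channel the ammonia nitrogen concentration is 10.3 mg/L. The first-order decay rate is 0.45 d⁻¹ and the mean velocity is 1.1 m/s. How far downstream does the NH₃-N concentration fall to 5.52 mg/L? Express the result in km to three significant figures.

From C = C₀·e^(−kt), t = ln(C₀/C)/k = ln(10.3/5.52)/0.45 = 0.6238/0.45 = 1.386 d.
Distance = v·t = 1.1 m/s × 1.198e+05 s = 1.317e+05 m = 131.7 km.

132 km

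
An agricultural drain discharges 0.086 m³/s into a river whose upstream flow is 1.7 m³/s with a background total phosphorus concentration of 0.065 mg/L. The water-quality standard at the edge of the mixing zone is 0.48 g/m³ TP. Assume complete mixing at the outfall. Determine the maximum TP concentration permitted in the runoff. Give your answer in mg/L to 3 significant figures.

8.68 mg/L

Mass balance: 0.48·1.786 = 0.086·Cₑ + 1.7·0.065.
Cₑ = (0.8573 − 0.1105) / 0.086 = 8.683 mg/L.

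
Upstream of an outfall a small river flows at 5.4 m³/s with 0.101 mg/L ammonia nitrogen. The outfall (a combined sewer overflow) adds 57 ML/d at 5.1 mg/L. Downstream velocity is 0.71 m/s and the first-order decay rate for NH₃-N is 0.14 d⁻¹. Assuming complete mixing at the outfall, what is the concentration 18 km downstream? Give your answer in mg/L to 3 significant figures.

57 ML/d = 0.6597 m³/s.
After complete mixing, C₀ = (0.6597·5.1 + 5.4·0.101) / 6.06 = 0.6452 mg/L.
Travel time t = 1.8e+04 m / 0.71 m/s = 2.535e+04 s = 0.2934 d.
C = 0.6452·exp(−0.14·0.2934) = 0.6452·0.9598 = 0.6193 mg/L.

0.619 mg/L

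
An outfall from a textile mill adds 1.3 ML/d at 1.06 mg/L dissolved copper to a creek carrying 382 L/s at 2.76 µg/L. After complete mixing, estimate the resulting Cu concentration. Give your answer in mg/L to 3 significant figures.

0.0428 mg/L

1.3 ML/d = 0.01505 m³/s.
382 L/s = 0.382 m³/s.
2.76 µg/L = 0.00276 mg/L.
By mass balance at complete mixing, C = (0.01505·1.06 + 0.382·0.00276) / (0.01505 + 0.382) = 0.017/0.397 = 0.04282 mg/L.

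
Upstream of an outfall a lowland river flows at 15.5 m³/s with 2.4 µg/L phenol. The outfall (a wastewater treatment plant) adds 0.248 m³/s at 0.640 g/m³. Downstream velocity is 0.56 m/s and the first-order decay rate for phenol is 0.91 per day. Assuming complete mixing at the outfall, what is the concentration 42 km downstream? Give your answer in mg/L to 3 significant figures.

0.00565 mg/L

2.4 µg/L = 0.0024 mg/L.
After complete mixing, C₀ = (0.248·0.64 + 15.5·0.0024) / 15.75 = 0.01244 mg/L.
Travel time t = 4.2e+04 m / 0.56 m/s = 7.5e+04 s = 0.8681 d.
C = 0.01244·exp(−0.91·0.8681) = 0.01244·0.4539 = 0.005647 mg/L.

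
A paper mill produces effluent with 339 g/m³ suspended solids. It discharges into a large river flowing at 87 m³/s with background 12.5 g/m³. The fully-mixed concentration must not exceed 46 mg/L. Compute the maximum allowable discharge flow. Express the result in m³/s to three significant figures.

9.95 m³/s

Mass balance at complete mixing: C_std·(Q_w + Q_r) = Q_w·C_e + Q_r·C_b.
Rearranging, Q_w = Q_r·(C_std − C_b)/(C_e − C_std) = 87·(46 − 12.5) / (339 − 46) = 9.947 m³/s.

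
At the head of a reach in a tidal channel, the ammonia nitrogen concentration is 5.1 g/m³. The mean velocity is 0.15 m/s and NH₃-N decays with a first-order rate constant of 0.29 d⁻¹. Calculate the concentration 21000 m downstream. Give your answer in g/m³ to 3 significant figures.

3.19 g/m³

Travel time t = 21000 m / 0.15 m/s = 2.1e+04/0.15 = 1.4e+05 s = 1.62 d.
First-order decay: C = 5.1·exp(−0.29·1.62) = 5.1·0.6251 = 3.188 g/m³.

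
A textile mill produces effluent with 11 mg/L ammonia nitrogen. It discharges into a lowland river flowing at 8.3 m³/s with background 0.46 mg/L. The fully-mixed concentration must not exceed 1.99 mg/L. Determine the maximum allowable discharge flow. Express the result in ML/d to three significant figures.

Mass balance at complete mixing: C_std·(Q_w + Q_r) = Q_w·C_e + Q_r·C_b.
Rearranging, Q_w = Q_r·(C_std − C_b)/(C_e − C_std) = 8.3·(1.99 − 0.46) / (11 − 1.99) = 1.409 m³/s.
= 121.8 ML/d.

122 ML/d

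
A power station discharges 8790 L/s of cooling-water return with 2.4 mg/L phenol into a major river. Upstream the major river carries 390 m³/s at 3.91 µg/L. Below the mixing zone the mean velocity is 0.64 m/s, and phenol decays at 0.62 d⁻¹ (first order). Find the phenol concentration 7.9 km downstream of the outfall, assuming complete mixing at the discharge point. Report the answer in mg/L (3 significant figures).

0.0519 mg/L

8790 L/s = 8.79 m³/s.
3.91 µg/L = 0.00391 mg/L.
After complete mixing, C₀ = (8.79·2.4 + 390·0.00391) / 398.8 = 0.05672 mg/L.
Travel time t = 7900 m / 0.64 m/s = 1.234e+04 s = 0.1429 d.
C = 0.05672·exp(−0.62·0.1429) = 0.05672·0.9152 = 0.05192 mg/L.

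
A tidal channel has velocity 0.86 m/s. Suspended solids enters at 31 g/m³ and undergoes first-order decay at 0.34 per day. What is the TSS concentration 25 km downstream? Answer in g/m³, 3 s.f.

Travel time t = 25 km / 0.86 m/s = 2.5e+04/0.86 = 2.907e+04 s = 0.3365 d.
First-order decay: C = 31·exp(−0.34·0.3365) = 31·0.8919 = 27.65 g/m³.

27.6 g/m³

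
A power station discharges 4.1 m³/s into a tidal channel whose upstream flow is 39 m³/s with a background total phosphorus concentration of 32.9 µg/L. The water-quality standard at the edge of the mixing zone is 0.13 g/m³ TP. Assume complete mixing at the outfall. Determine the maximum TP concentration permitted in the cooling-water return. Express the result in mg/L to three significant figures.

32.9 µg/L = 0.0329 mg/L.
Mass balance: 0.13·43.1 = 4.1·Cₑ + 39·0.0329.
Cₑ = (5.603 − 1.283) / 4.1 = 1.054 mg/L.

1.05 mg/L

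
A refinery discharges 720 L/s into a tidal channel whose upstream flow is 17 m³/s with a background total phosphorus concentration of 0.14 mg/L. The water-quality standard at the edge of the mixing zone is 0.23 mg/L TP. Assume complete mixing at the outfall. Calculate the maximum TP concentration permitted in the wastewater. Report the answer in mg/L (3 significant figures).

720 L/s = 0.72 m³/s.
Mass balance: 0.23·17.72 = 0.72·Cₑ + 17·0.14.
Cₑ = (4.076 − 2.38) / 0.72 = 2.355 mg/L.

2.35 mg/L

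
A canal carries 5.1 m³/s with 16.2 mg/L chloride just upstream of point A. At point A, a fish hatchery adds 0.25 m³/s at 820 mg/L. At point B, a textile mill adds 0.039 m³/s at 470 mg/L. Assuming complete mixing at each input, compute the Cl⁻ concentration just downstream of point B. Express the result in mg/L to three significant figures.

56.8 mg/L

After input A: C = (5.1·16.2 + 0.25·820) / 5.35 = 53.76 mg/L.
After input B: C = (5.35·53.76 + 0.039·470) / 5.389 = 56.77 mg/L.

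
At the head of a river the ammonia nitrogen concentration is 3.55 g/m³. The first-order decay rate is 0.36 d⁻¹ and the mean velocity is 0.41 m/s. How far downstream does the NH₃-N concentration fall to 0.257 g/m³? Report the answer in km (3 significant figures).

From C = C₀·e^(−kt), t = ln(C₀/C)/k = ln(3.55/0.257)/0.36 = 2.626/0.36 = 7.293 d.
Distance = v·t = 0.41 m/s × 6.302e+05 s = 2.584e+05 m = 258.4 km.

258 km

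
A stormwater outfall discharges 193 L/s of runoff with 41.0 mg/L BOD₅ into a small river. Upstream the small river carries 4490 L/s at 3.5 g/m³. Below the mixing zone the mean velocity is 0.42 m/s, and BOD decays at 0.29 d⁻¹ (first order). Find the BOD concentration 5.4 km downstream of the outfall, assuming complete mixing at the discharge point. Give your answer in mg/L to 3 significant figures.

4.83 mg/L

193 L/s = 0.193 m³/s.
4490 L/s = 4.49 m³/s.
After complete mixing, C₀ = (0.193·41 + 4.49·3.5) / 4.683 = 5.045 mg/L.
Travel time t = 5400 m / 0.42 m/s = 1.286e+04 s = 0.1488 d.
C = 5.045·exp(−0.29·0.1488) = 5.045·0.9578 = 4.832 mg/L.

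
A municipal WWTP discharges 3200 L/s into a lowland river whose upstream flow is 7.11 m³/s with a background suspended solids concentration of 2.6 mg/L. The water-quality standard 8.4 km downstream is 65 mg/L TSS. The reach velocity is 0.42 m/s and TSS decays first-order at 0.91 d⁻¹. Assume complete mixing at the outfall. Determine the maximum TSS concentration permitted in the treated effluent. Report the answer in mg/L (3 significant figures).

253 mg/L

3200 L/s = 3.2 m³/s.
Travel time to the compliance point: t = 8400/0.42 = 2e+04 s = 0.2315 d; decay factor exp(−0.91·0.2315) = 0.8101.
So the concentration just after mixing may be at most 65/0.8101 = 80.24 mg/L.
Mass balance: 80.24·10.31 = 3.2·Cₑ + 7.11·2.6.
Cₑ = (827.3 − 18.49) / 3.2 = 252.7 mg/L.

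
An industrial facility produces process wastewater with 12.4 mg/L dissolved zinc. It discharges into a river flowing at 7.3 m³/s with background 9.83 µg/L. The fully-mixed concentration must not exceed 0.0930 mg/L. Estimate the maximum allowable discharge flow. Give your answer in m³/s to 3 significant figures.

0.0493 m³/s

9.83 µg/L = 0.00983 mg/L.
Mass balance at complete mixing: C_std·(Q_w + Q_r) = Q_w·C_e + Q_r·C_b.
Rearranging, Q_w = Q_r·(C_std − C_b)/(C_e − C_std) = 7.3·(0.093 − 0.00983) / (12.4 − 0.093) = 0.04933 m³/s.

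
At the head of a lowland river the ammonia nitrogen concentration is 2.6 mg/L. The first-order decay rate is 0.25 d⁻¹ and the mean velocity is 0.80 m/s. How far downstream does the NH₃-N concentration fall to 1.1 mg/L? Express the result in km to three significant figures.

238 km

From C = C₀·e^(−kt), t = ln(C₀/C)/k = ln(2.6/1.1)/0.25 = 0.8602/0.25 = 3.441 d.
Distance = v·t = 0.80 m/s × 2.973e+05 s = 2.378e+05 m = 237.8 km.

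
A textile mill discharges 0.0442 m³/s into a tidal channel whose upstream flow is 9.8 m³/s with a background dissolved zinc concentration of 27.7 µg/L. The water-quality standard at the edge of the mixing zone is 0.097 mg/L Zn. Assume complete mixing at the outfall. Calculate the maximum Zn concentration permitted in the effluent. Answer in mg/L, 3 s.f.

27.7 µg/L = 0.0277 mg/L.
Mass balance: 0.097·9.844 = 0.0442·Cₑ + 9.8·0.0277.
Cₑ = (0.9549 − 0.2715) / 0.0442 = 15.46 mg/L.

15.5 mg/L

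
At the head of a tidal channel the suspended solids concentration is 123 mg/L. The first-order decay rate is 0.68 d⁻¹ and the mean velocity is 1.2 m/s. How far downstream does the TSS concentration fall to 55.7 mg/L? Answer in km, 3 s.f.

From C = C₀·e^(−kt), t = ln(C₀/C)/k = ln(123/55.7)/0.68 = 0.7922/0.68 = 1.165 d.
Distance = v·t = 1.2 m/s × 1.007e+05 s = 1.208e+05 m = 120.8 km.

121 km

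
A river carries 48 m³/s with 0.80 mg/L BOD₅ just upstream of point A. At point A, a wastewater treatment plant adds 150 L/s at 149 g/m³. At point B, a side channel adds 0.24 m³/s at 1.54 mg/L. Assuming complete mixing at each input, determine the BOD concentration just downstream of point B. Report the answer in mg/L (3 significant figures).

1.26 mg/L

150 L/s = 0.15 m³/s.
After input A: C = (48·0.8 + 0.15·149) / 48.15 = 1.262 mg/L.
After input B: C = (48.15·1.262 + 0.24·1.54) / 48.39 = 1.263 mg/L.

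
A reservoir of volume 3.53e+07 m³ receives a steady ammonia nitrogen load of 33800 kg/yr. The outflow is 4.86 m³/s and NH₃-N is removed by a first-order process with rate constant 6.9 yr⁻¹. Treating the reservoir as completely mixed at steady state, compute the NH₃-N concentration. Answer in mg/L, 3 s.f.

Outflow Q = 4.86 m³/s × 3.156e+07 s/yr = 1.534e+08 m³/yr.
Steady-state CSTR mass balance: W = Q·C + k·V·C, so C = W/(Q + kV).
Q + kV = 1.534e+08 + 6.9·3.53e+07 = 3.969e+08 m³/yr.
C = 33800/3.969e+08 = 8.515e-05 kg/m³ = 0.08515 mg/L.

0.0852 mg/L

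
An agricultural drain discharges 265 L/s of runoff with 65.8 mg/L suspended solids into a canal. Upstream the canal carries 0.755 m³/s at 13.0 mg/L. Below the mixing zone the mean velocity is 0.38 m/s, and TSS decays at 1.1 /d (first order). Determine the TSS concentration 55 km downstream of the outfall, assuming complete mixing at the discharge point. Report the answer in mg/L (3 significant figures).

265 L/s = 0.265 m³/s.
After complete mixing, C₀ = (0.265·65.8 + 0.755·13) / 1.02 = 26.72 mg/L.
Travel time t = 5.5e+04 m / 0.38 m/s = 1.447e+05 s = 1.675 d.
C = 26.72·exp(−1.1·1.675) = 26.72·0.1584 = 4.232 mg/L.

4.23 mg/L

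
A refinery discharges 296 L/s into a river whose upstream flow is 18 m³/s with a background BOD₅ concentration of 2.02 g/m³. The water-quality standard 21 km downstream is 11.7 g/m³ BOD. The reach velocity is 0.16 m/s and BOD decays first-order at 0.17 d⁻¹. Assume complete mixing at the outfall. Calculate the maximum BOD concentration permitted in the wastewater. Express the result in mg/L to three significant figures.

813 mg/L

296 L/s = 0.296 m³/s.
Travel time to the compliance point: t = 2.1e+04/0.16 = 1.312e+05 s = 1.519 d; decay factor exp(−0.17·1.519) = 0.7724.
So the concentration just after mixing may be at most 11.7/0.7724 = 15.15 mg/L.
Mass balance: 15.15·18.3 = 0.296·Cₑ + 18·2.02.
Cₑ = (277.1 − 36.36) / 0.296 = 813.4 mg/L.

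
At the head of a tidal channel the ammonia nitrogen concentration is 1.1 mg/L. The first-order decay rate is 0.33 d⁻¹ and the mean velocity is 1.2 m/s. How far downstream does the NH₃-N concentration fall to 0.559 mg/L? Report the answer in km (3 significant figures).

213 km

From C = C₀·e^(−kt), t = ln(C₀/C)/k = ln(1.1/0.559)/0.33 = 0.6769/0.33 = 2.051 d.
Distance = v·t = 1.2 m/s × 1.772e+05 s = 2.127e+05 m = 212.7 km.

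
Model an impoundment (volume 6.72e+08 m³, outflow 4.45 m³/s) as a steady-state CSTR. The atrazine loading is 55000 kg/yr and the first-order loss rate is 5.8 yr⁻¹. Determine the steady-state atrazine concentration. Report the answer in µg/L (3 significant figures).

Outflow Q = 4.45 m³/s × 3.156e+07 s/yr = 1.404e+08 m³/yr.
Steady-state CSTR mass balance: W = Q·C + k·V·C, so C = W/(Q + kV).
Q + kV = 1.404e+08 + 5.8·6.72e+08 = 4.038e+09 m³/yr.
C = 55000/4.038e+09 = 1.362e-05 kg/m³ = 0.01362 mg/L = 13.62 µg/L.

13.6 µg/L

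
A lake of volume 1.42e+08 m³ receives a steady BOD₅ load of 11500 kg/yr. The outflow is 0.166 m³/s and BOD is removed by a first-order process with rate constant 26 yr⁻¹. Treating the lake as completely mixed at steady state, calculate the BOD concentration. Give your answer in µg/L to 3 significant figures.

3.11 µg/L

Outflow Q = 0.166 m³/s × 3.156e+07 s/yr = 5.239e+06 m³/yr.
Steady-state CSTR mass balance: W = Q·C + k·V·C, so C = W/(Q + kV).
Q + kV = 5.239e+06 + 26·1.42e+08 = 3.697e+09 m³/yr.
C = 11500/3.697e+09 = 3.11e-06 kg/m³ = 0.00311 mg/L = 3.11 µg/L.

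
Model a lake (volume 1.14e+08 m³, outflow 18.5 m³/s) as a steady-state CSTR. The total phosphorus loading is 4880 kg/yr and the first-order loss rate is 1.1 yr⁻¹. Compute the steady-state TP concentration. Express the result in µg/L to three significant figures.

6.88 µg/L

Outflow Q = 18.5 m³/s × 3.156e+07 s/yr = 5.838e+08 m³/yr.
Steady-state CSTR mass balance: W = Q·C + k·V·C, so C = W/(Q + kV).
Q + kV = 5.838e+08 + 1.1·1.14e+08 = 7.092e+08 m³/yr.
C = 4880/7.092e+08 = 6.881e-06 kg/m³ = 0.006881 mg/L = 6.881 µg/L.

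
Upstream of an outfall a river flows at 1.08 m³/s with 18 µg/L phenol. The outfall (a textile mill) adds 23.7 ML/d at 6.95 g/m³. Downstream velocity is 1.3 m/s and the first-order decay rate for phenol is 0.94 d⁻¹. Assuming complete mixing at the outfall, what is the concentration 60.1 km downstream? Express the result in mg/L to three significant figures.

23.7 ML/d = 0.2743 m³/s.
18 µg/L = 0.018 mg/L.
After complete mixing, C₀ = (0.2743·6.95 + 1.08·0.018) / 1.354 = 1.422 mg/L.
Travel time t = 6.01e+04 m / 1.3 m/s = 4.623e+04 s = 0.5351 d.
C = 1.422·exp(−0.94·0.5351) = 1.422·0.6047 = 0.8599 mg/L.

0.860 mg/L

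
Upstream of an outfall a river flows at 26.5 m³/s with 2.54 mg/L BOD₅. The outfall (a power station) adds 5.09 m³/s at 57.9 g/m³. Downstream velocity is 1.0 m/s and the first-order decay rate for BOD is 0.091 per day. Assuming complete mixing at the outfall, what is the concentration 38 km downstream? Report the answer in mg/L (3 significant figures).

11.0 mg/L

After complete mixing, C₀ = (5.09·57.9 + 26.5·2.54) / 31.59 = 11.46 mg/L.
Travel time t = 3.8e+04 m / 1.0 m/s = 3.8e+04 s = 0.4398 d.
C = 11.46·exp(−0.091·0.4398) = 11.46·0.9608 = 11.01 mg/L.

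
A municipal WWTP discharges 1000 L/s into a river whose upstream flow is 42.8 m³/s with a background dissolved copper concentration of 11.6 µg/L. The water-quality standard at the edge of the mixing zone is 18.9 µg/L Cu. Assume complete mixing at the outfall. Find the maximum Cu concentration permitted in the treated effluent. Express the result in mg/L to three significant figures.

1000 L/s = 1 m³/s.
11.6 µg/L = 0.0116 mg/L.
18.9 µg/L = 0.0189 mg/L.
Mass balance: 0.0189·43.8 = 1·Cₑ + 42.8·0.0116.
Cₑ = (0.8278 − 0.4965) / 1 = 0.3313 mg/L.

0.331 mg/L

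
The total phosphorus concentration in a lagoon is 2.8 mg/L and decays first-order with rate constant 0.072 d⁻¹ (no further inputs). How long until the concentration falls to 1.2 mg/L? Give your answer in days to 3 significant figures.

11.8 d

t = ln(C₀/C)/k = ln(2.8/1.2)/0.072 = 0.8473/0.072 = 11.77 d.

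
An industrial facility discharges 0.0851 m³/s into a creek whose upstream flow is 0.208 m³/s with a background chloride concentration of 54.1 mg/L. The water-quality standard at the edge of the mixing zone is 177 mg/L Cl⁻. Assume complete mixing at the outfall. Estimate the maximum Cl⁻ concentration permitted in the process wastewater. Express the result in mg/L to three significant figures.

477 mg/L

Mass balance: 177·0.2931 = 0.0851·Cₑ + 0.208·54.1.
Cₑ = (51.88 − 11.25) / 0.0851 = 477.4 mg/L.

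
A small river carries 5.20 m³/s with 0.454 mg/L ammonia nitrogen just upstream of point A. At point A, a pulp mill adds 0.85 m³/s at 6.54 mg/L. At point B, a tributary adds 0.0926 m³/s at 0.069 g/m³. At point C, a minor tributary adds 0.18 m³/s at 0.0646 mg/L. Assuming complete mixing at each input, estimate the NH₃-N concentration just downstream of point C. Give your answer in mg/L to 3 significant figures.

1.26 mg/L

After input A: C = (5.2·0.454 + 0.85·6.54) / 6.05 = 1.309 mg/L.
After input B: C = (6.05·1.309 + 0.0926·0.069) / 6.143 = 1.29 mg/L.
After input C: C = (6.143·1.29 + 0.18·0.0646) / 6.323 = 1.255 mg/L.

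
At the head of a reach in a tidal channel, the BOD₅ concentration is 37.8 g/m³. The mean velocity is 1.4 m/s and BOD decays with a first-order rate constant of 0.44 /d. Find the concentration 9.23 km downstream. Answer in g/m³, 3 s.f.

36.6 g/m³

Travel time t = 9.23 km / 1.4 m/s = 9230/1.4 = 6593 s = 0.07631 d.
First-order decay: C = 37.8·exp(−0.44·0.07631) = 37.8·0.967 = 36.55 g/m³.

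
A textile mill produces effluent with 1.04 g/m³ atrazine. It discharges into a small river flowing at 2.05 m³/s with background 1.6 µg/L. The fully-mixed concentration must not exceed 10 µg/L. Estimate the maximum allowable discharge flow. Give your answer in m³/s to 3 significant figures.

1.6 µg/L = 0.0016 mg/L.
10 µg/L = 0.01 mg/L.
Mass balance at complete mixing: C_std·(Q_w + Q_r) = Q_w·C_e + Q_r·C_b.
Rearranging, Q_w = Q_r·(C_std − C_b)/(C_e − C_std) = 2.05·(0.01 − 0.0016) / (1.04 − 0.01) = 0.01672 m³/s.

0.0167 m³/s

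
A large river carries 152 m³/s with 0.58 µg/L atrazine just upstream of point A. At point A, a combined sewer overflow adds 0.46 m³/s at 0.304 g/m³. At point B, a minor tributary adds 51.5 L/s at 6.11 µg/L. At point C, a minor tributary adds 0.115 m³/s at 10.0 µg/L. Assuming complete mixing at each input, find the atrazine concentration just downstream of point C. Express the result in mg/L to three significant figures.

0.58 µg/L = 0.00058 mg/L.
After input A: C = (152·0.00058 + 0.46·0.304) / 152.5 = 0.001495 mg/L.
51.5 L/s = 0.0515 m³/s.
6.11 µg/L = 0.00611 mg/L.
After input B: C = (152.5·0.001495 + 0.0515·0.00611) / 152.5 = 0.001497 mg/L.
10.0 µg/L = 0.01 mg/L.
After input C: C = (152.5·0.001497 + 0.115·0.01) / 152.6 = 0.001503 mg/L.

0.00150 mg/L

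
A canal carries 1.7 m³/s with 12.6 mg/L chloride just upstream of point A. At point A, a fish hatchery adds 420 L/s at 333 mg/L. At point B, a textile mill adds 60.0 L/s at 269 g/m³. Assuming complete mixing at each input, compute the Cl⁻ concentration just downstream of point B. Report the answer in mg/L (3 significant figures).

420 L/s = 0.42 m³/s.
After input A: C = (1.7·12.6 + 0.42·333) / 2.12 = 76.08 mg/L.
60.0 L/s = 0.06 m³/s.
After input B: C = (2.12·76.08 + 0.06·269) / 2.18 = 81.39 mg/L.

81.4 mg/L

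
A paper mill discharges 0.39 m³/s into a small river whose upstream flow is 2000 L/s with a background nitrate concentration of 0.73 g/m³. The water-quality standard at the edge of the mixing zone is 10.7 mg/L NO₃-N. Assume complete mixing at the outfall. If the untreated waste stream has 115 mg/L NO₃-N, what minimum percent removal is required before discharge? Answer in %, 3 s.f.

46.2 %

2000 L/s = 2 m³/s.
Mass balance: 10.7·2.39 = 0.39·Cₑ + 2·0.73.
Cₑ = (25.57 − 1.46) / 0.39 = 61.83 mg/L.
Required removal = 1 − 61.83/115 = 46.24 %.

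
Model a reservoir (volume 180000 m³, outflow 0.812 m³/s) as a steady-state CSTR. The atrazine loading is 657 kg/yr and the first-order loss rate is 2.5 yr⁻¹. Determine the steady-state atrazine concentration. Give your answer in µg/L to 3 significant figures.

Outflow Q = 0.812 m³/s × 3.156e+07 s/yr = 2.562e+07 m³/yr.
Steady-state CSTR mass balance: W = Q·C + k·V·C, so C = W/(Q + kV).
Q + kV = 2.562e+07 + 2.5·180000 = 2.607e+07 m³/yr.
C = 657/2.607e+07 = 2.52e-05 kg/m³ = 0.0252 mg/L = 25.2 µg/L.

25.2 µg/L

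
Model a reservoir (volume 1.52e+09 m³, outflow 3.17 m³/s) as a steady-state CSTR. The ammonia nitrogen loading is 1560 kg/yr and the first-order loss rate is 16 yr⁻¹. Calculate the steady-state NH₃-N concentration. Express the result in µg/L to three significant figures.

Outflow Q = 3.17 m³/s × 3.156e+07 s/yr = 1e+08 m³/yr.
Steady-state CSTR mass balance: W = Q·C + k·V·C, so C = W/(Q + kV).
Q + kV = 1e+08 + 16·1.52e+09 = 2.442e+10 m³/yr.
C = 1560/2.442e+10 = 6.388e-08 kg/m³ = 6.388e-05 mg/L = 0.06388 µg/L.

0.0639 µg/L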